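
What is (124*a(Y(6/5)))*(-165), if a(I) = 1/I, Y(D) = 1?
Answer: -20460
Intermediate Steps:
a(I) = 1/I
(124*a(Y(6/5)))*(-165) = (124/1)*(-165) = (124*1)*(-165) = 124*(-165) = -20460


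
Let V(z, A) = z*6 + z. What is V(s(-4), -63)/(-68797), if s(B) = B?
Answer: 28/68797 ≈ 0.00040699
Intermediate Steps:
V(z, A) = 7*z (V(z, A) = 6*z + z = 7*z)
V(s(-4), -63)/(-68797) = (7*(-4))/(-68797) = -28*(-1/68797) = 28/68797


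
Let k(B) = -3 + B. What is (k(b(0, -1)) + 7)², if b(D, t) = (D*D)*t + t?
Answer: 9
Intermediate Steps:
b(D, t) = t + t*D² (b(D, t) = D²*t + t = t*D² + t = t + t*D²)
(k(b(0, -1)) + 7)² = ((-3 - (1 + 0²)) + 7)² = ((-3 - (1 + 0)) + 7)² = ((-3 - 1*1) + 7)² = ((-3 - 1) + 7)² = (-4 + 7)² = 3² = 9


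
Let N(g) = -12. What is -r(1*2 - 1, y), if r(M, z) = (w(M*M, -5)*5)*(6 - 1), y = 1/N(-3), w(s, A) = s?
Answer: -25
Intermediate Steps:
y = -1/12 (y = 1/(-12) = -1/12 ≈ -0.083333)
r(M, z) = 25*M**2 (r(M, z) = ((M*M)*5)*(6 - 1) = (M**2*5)*5 = (5*M**2)*5 = 25*M**2)
-r(1*2 - 1, y) = -25*(1*2 - 1)**2 = -25*(2 - 1)**2 = -25*1**2 = -25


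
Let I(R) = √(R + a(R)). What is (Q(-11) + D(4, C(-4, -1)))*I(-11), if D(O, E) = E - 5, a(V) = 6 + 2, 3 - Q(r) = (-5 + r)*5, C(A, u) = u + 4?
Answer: 81*I*√3 ≈ 140.3*I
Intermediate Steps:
C(A, u) = 4 + u
Q(r) = 28 - 5*r (Q(r) = 3 - (-5 + r)*5 = 3 - (-25 + 5*r) = 3 + (25 - 5*r) = 28 - 5*r)
a(V) = 8
D(O, E) = -5 + E
I(R) = √(8 + R) (I(R) = √(R + 8) = √(8 + R))
(Q(-11) + D(4, C(-4, -1)))*I(-11) = ((28 - 5*(-11)) + (-5 + (4 - 1)))*√(8 - 11) = ((28 + 55) + (-5 + 3))*√(-3) = (83 - 2)*(I*√3) = 81*(I*√3) = 81*I*√3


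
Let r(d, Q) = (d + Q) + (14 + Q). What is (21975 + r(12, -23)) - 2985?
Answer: 18970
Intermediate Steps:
r(d, Q) = 14 + d + 2*Q (r(d, Q) = (Q + d) + (14 + Q) = 14 + d + 2*Q)
(21975 + r(12, -23)) - 2985 = (21975 + (14 + 12 + 2*(-23))) - 2985 = (21975 + (14 + 12 - 46)) - 2985 = (21975 - 20) - 2985 = 21955 - 2985 = 18970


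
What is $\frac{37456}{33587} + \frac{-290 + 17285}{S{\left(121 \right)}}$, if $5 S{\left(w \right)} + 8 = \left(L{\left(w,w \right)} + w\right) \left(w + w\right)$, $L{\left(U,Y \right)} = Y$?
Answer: $\frac{5047328861}{1966720372} \approx 2.5664$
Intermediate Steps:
$S{\left(w \right)} = - \frac{8}{5} + \frac{4 w^{2}}{5}$ ($S{\left(w \right)} = - \frac{8}{5} + \frac{\left(w + w\right) \left(w + w\right)}{5} = - \frac{8}{5} + \frac{2 w 2 w}{5} = - \frac{8}{5} + \frac{4 w^{2}}{5}$)
$\frac{37456}{33587} + \frac{-290 + 17285}{S{\left(121 \right)}} = \frac{37456}{33587} + \frac{-290 + 17285}{- \frac{8}{5} + \frac{4 \cdot 121^{2}}{5}} = 37456 \cdot \frac{1}{33587} + \frac{16995}{- \frac{8}{5} + \frac{4}{5} \cdot 14641} = \frac{37456}{33587} + \frac{16995}{- \frac{8}{5} + \frac{58564}{5}} = \frac{37456}{33587} + \frac{16995}{\frac{58556}{5}} = \frac{37456}{33587} + 16995 \cdot \frac{5}{58556} = \frac{37456}{33587} + \frac{84975}{58556} = \frac{5047328861}{1966720372}$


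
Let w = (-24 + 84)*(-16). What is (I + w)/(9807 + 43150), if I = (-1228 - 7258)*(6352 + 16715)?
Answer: -195747522/52957 ≈ -3696.3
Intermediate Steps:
I = -195746562 (I = -8486*23067 = -195746562)
w = -960 (w = 60*(-16) = -960)
(I + w)/(9807 + 43150) = (-195746562 - 960)/(9807 + 43150) = -195747522/52957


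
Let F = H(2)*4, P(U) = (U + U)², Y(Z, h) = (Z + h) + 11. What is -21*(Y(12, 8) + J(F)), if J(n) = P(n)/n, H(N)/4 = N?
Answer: -3339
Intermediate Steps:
Y(Z, h) = 11 + Z + h
H(N) = 4*N
P(U) = 4*U² (P(U) = (2*U)² = 4*U²)
F = 32 (F = (4*2)*4 = 8*4 = 32)
J(n) = 4*n (J(n) = (4*n²)/n = 4*n)
-21*(Y(12, 8) + J(F)) = -21*((11 + 12 + 8) + 4*32) = -21*(31 + 128) = -21*159 = -3339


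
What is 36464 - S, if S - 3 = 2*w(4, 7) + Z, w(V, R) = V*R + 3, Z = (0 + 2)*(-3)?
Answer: 36405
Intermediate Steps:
Z = -6 (Z = 2*(-3) = -6)
w(V, R) = 3 + R*V (w(V, R) = R*V + 3 = 3 + R*V)
S = 59 (S = 3 + (2*(3 + 7*4) - 6) = 3 + (2*(3 + 28) - 6) = 3 + (2*31 - 6) = 3 + (62 - 6) = 3 + 56 = 59)
36464 - S = 36464 - 1*59 = 36464 - 59 = 36405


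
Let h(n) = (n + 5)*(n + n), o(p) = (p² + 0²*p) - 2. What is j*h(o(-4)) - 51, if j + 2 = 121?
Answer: 63257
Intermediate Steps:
j = 119 (j = -2 + 121 = 119)
o(p) = -2 + p² (o(p) = (p² + 0*p) - 2 = (p² + 0) - 2 = p² - 2 = -2 + p²)
h(n) = 2*n*(5 + n) (h(n) = (5 + n)*(2*n) = 2*n*(5 + n))
j*h(o(-4)) - 51 = 119*(2*(-2 + (-4)²)*(5 + (-2 + (-4)²))) - 51 = 119*(2*(-2 + 16)*(5 + (-2 + 16))) - 51 = 119*(2*14*(5 + 14)) - 51 = 119*(2*14*19) - 51 = 119*532 - 51 = 63308 - 51 = 63257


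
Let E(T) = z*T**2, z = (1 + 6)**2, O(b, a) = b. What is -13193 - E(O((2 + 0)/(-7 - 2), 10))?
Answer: -1068829/81 ≈ -13195.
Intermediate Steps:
z = 49 (z = 7**2 = 49)
E(T) = 49*T**2
-13193 - E(O((2 + 0)/(-7 - 2), 10)) = -13193 - 49*((2 + 0)/(-7 - 2))**2 = -13193 - 49*(2/(-9))**2 = -13193 - 49*(2*(-1/9))**2 = -13193 - 49*(-2/9)**2 = -13193 - 49*4/81 = -13193 - 1*196/81 = -13193 - 196/81 = -1068829/81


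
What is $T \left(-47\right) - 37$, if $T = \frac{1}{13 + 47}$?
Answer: $- \frac{2267}{60} \approx -37.783$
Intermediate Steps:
$T = \frac{1}{60} \approx 0.016667$
$T \left(-47\right) - 37 = \frac{1}{60} \left(-47\right) - 37 = - \frac{47}{60} - 37 = - \frac{2267}{60}$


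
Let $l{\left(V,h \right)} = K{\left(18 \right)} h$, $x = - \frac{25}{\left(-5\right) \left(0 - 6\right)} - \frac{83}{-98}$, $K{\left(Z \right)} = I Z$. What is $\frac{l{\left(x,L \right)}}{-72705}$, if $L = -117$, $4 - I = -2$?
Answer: $\frac{4212}{24235} \approx 0.1738$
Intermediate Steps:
$I = 6$ ($I = 4 - -2 = 4 + 2 = 6$)
$K{\left(Z \right)} = 6 Z$
$x = \frac{2}{147}$ ($x = - \frac{25}{\left(-5\right) \left(-6\right)} - - \frac{83}{98} = - \frac{25}{30} + \frac{83}{98} = \left(-25\right) \frac{1}{30} + \frac{83}{98} = - \frac{5}{6} + \frac{83}{98} = \frac{2}{147} \approx 0.013605$)
$l{\left(V,h \right)} = 108 h$ ($l{\left(V,h \right)} = 6 \cdot 18 h = 108 h$)
$\frac{l{\left(x,L \right)}}{-72705} = \frac{108 \left(-117\right)}{-72705} = \left(-12636\right) \left(- \frac{1}{72705}\right) = \frac{4212}{24235}$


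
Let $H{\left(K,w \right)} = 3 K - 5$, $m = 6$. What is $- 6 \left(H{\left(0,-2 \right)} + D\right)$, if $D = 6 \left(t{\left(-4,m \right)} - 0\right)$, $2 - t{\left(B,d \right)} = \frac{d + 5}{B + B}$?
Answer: $- \frac{183}{2} \approx -91.5$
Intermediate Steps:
$t{\left(B,d \right)} = 2 - \frac{5 + d}{2 B}$ ($t{\left(B,d \right)} = 2 - \frac{d + 5}{B + B} = 2 - \frac{5 + d}{2 B}$)
$H{\left(K,w \right)} = -5 + 3 K$
$D = \frac{81}{4}$ ($D = 6 \left(\frac{-5 - 6 + 4 \left(-4\right)}{2 \left(-4\right)} - 0\right) = 6 \left(\frac{1}{2} \left(- \frac{1}{4}\right) \left(-5 - 6 - 16\right) + 0\right) = 6 \left(\frac{1}{2} \left(- \frac{1}{4}\right) \left(-27\right) + 0\right) = 6 \left(\frac{27}{8} + 0\right) = 6 \cdot \frac{27}{8} = \frac{81}{4} \approx 20.25$)
$- 6 \left(H{\left(0,-2 \right)} + D\right) = - 6 \left(\left(-5 + 3 \cdot 0\right) + \frac{81}{4}\right) = - 6 \left(\left(-5 + 0\right) + \frac{81}{4}\right) = - 6 \left(-5 + \frac{81}{4}\right) = \left(-6\right) \frac{61}{4} = - \frac{183}{2}$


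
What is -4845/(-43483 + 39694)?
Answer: 1615/1263 ≈ 1.2787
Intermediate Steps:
-4845/(-43483 + 39694) = -4845/(-3789) = -4845*(-1/3789) = 1615/1263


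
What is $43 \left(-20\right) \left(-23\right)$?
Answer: $19780$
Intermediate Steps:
$43 \left(-20\right) \left(-23\right) = \left(-860\right) \left(-23\right) = 19780$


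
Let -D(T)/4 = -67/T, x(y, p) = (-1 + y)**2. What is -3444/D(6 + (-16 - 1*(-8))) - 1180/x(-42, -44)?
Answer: 3104918/123883 ≈ 25.063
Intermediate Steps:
D(T) = 268/T (D(T) = -(-268)/T = 268/T)
-3444/D(6 + (-16 - 1*(-8))) - 1180/x(-42, -44) = -3444/(268/(6 + (-16 - 1*(-8)))) - 1180/(-1 - 42)**2 = -3444/(268/(6 + (-16 + 8))) - 1180/((-43)**2) = -3444/(268/(6 - 8)) - 1180/1849 = -3444/(268/(-2)) - 1180*1/1849 = -3444/(268*(-1/2)) - 1180/1849 = -3444/(-134) - 1180/1849 = -3444*(-1/134) - 1180/1849 = 1722/67 - 1180/1849 = 3104918/123883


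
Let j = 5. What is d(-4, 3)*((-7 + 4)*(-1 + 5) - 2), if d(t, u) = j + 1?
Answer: -84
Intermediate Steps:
d(t, u) = 6 (d(t, u) = 5 + 1 = 6)
d(-4, 3)*((-7 + 4)*(-1 + 5) - 2) = 6*((-7 + 4)*(-1 + 5) - 2) = 6*(-3*4 - 2) = 6*(-12 - 2) = 6*(-14) = -84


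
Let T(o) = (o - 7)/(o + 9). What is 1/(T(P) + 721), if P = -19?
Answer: 5/3618 ≈ 0.0013820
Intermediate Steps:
T(o) = (-7 + o)/(9 + o)
1/(T(P) + 721) = 1/((-7 - 19)/(9 - 19) + 721) = 1/(-26/(-10) + 721) = 1/(-1/10*(-26) + 721) = 1/(13/5 + 721) = 1/(3618/5) = 5/3618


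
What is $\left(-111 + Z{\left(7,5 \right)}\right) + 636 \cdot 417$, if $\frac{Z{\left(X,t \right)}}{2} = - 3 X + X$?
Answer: $265073$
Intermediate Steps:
$Z{\left(X,t \right)} = - 4 X$ ($Z{\left(X,t \right)} = 2 \left(- 3 X + X\right) = 2 \left(- 2 X\right) = - 4 X$)
$\left(-111 + Z{\left(7,5 \right)}\right) + 636 \cdot 417 = \left(-111 - 28\right) + 636 \cdot 417 = \left(-111 - 28\right) + 265212 = -139 + 265212 = 265073$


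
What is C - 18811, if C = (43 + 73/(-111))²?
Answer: -209680331/12321 ≈ -17018.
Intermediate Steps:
C = 22090000/12321 (C = (43 + 73*(-1/111))² = (43 - 73/111)² = (4700/111)² = 22090000/12321 ≈ 1792.9)
C - 18811 = 22090000/12321 - 18811 = -209680331/12321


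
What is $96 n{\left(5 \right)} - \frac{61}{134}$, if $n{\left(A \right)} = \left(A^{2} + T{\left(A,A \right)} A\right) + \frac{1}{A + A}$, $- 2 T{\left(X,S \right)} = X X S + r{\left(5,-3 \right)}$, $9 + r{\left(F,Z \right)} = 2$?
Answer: $- \frac{17360273}{670} \approx -25911.0$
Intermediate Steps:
$r{\left(F,Z \right)} = -7$ ($r{\left(F,Z \right)} = -9 + 2 = -7$)
$T{\left(X,S \right)} = \frac{7}{2} - \frac{S X^{2}}{2}$ ($T{\left(X,S \right)} = - \frac{X X S - 7}{2} = - \frac{X^{2} S - 7}{2} = - \frac{S X^{2} - 7}{2} = - \frac{-7 + S X^{2}}{2} = \frac{7}{2} - \frac{S X^{2}}{2}$)
$n{\left(A \right)} = A^{2} + \frac{1}{2 A} + A \left(\frac{7}{2} - \frac{A^{3}}{2}\right)$ ($n{\left(A \right)} = \left(A^{2} + \left(\frac{7}{2} - \frac{A A^{2}}{2}\right) A\right) + \frac{1}{A + A} = \left(A^{2} + \left(\frac{7}{2} - \frac{A^{3}}{2}\right) A\right) + \frac{1}{2 A} = \left(A^{2} + A \left(\frac{7}{2} - \frac{A^{3}}{2}\right)\right) + \frac{1}{2 A} = A^{2} + \frac{1}{2 A} + A \left(\frac{7}{2} - \frac{A^{3}}{2}\right)$)
$96 n{\left(5 \right)} - \frac{61}{134} = 96 \frac{1 + 5^{2} \left(7 - 5^{3} + 2 \cdot 5\right)}{2 \cdot 5} - \frac{61}{134} = 96 \cdot \frac{1}{2} \cdot \frac{1}{5} \left(1 + 25 \left(7 - 125 + 10\right)\right) - \frac{61}{134} = 96 \cdot \frac{1}{2} \cdot \frac{1}{5} \left(1 + 25 \left(-108\right)\right) - \frac{61}{134} = 96 \cdot \frac{1}{2} \cdot \frac{1}{5} \left(1 - 2700\right) - \frac{61}{134} = 96 \cdot \frac{1}{2} \cdot \frac{1}{5} \left(-2699\right) - \frac{61}{134} = 96 \left(- \frac{2699}{10}\right) - \frac{61}{134} = - \frac{129552}{5} - \frac{61}{134} = - \frac{17360273}{670}$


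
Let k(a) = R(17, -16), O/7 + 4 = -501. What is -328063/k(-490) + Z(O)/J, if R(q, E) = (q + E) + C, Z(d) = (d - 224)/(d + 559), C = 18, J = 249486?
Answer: -81192348589249/4702312128 ≈ -17266.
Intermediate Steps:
O = -3535 (O = -28 + 7*(-501) = -28 - 3507 = -3535)
Z(d) = (-224 + d)/(559 + d)
R(q, E) = 18 + E + q (R(q, E) = (q + E) + 18 = (E + q) + 18 = 18 + E + q)
k(a) = 19 (k(a) = 18 - 16 + 17 = 19)
-328063/k(-490) + Z(O)/J = -328063/19 + ((-224 - 3535)/(559 - 3535))/249486 = -328063*1/19 + (-3759/(-2976))*(1/249486) = -328063/19 - 1/2976*(-3759)*(1/249486) = -328063/19 + (1253/992)*(1/249486) = -328063/19 + 1253/247490112 = -81192348589249/4702312128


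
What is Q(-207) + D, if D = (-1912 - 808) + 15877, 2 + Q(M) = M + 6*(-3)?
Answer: 12930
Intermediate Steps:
Q(M) = -20 + M (Q(M) = -2 + (M + 6*(-3)) = -2 + (M - 18) = -2 + (-18 + M) = -20 + M)
D = 13157 (D = -2720 + 15877 = 13157)
Q(-207) + D = (-20 - 207) + 13157 = -227 + 13157 = 12930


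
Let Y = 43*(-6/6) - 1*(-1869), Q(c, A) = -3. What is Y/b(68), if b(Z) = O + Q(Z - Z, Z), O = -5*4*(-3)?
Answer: 1826/57 ≈ 32.035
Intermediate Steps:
Y = 1826 (Y = 43*(-6*⅙) + 1869 = 43*(-1) + 1869 = -43 + 1869 = 1826)
O = 60 (O = -20*(-3) = 60)
b(Z) = 57 (b(Z) = 60 - 3 = 57)
Y/b(68) = 1826/57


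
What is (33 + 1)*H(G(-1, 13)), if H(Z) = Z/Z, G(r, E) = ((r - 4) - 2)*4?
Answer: 34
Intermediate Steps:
G(r, E) = -24 + 4*r (G(r, E) = ((-4 + r) - 2)*4 = (-6 + r)*4 = -24 + 4*r)
H(Z) = 1
(33 + 1)*H(G(-1, 13)) = (33 + 1)*1 = 34*1 = 34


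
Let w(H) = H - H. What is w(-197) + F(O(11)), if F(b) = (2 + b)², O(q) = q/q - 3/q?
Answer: 900/121 ≈ 7.4380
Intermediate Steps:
O(q) = 1 - 3/q
w(H) = 0
w(-197) + F(O(11)) = 0 + (2 + (-3 + 11)/11)² = 0 + (2 + (1/11)*8)² = 0 + (2 + 8/11)² = 0 + (30/11)² = 0 + 900/121 = 900/121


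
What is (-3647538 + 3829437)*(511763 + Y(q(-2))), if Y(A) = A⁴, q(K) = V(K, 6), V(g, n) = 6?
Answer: 93324919041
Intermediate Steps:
q(K) = 6
(-3647538 + 3829437)*(511763 + Y(q(-2))) = (-3647538 + 3829437)*(511763 + 6⁴) = 181899*(511763 + 1296) = 181899*513059 = 93324919041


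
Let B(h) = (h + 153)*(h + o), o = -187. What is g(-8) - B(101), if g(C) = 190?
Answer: 22034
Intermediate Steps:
B(h) = (-187 + h)*(153 + h) (B(h) = (h + 153)*(h - 187) = (153 + h)*(-187 + h) = (-187 + h)*(153 + h))
g(-8) - B(101) = 190 - (-28611 + 101² - 34*101) = 190 - (-28611 + 10201 - 3434) = 190 - 1*(-21844) = 190 + 21844 = 22034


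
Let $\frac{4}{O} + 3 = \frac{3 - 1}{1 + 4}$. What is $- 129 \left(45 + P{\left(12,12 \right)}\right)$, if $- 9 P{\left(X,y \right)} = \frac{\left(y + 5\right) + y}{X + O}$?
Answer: $- \frac{2352229}{408} \approx -5765.3$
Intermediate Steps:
$O = - \frac{20}{13}$ ($O = \frac{4}{-3 + \frac{3 - 1}{1 + 4}} = \frac{4}{-3 + \frac{2}{5}} = \frac{4}{- \frac{13}{5}} = 4 \left(- \frac{5}{13}\right) = - \frac{20}{13} \approx -1.5385$)
$P{\left(X,y \right)} = - \frac{5 + 2 y}{9 \left(- \frac{20}{13} + X\right)}$ ($P{\left(X,y \right)} = - \frac{\left(\left(y + 5\right) + y\right) \frac{1}{X - \frac{20}{13}}}{9} = - \frac{\left(\left(5 + y\right) + y\right) \frac{1}{- \frac{20}{13} + X}}{9} = - \frac{\left(5 + 2 y\right) \frac{1}{- \frac{20}{13} + X}}{9} = - \frac{\frac{1}{- \frac{20}{13} + X} \left(5 + 2 y\right)}{9} = - \frac{5 + 2 y}{9 \left(- \frac{20}{13} + X\right)}$)
$- 129 \left(45 + P{\left(12,12 \right)}\right) = - 129 \left(45 + \frac{13 \left(-5 - 24\right)}{9 \left(-20 + 13 \cdot 12\right)}\right) = - 129 \left(45 + \frac{13 \left(-5 - 24\right)}{9 \left(-20 + 156\right)}\right) = - 129 \left(45 + \frac{13}{9} \cdot \frac{1}{136} \left(-29\right)\right) = - 129 \left(45 - \frac{377}{1224}\right) = \left(-129\right) \frac{54703}{1224} = - \frac{2352229}{408}$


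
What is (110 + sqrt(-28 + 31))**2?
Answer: (110 + sqrt(3))**2 ≈ 12484.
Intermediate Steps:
(110 + sqrt(-28 + 31))**2 = (110 + sqrt(3))**2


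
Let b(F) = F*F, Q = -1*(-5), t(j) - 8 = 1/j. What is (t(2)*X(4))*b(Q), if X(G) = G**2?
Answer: 3400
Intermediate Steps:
t(j) = 8 + 1/j
Q = 5
b(F) = F**2
(t(2)*X(4))*b(Q) = ((8 + 1/2)*4**2)*5**2 = ((8 + 1/2)*16)*25 = ((17/2)*16)*25 = 136*25 = 3400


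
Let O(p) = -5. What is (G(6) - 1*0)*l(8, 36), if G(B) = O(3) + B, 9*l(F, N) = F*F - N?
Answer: 28/9 ≈ 3.1111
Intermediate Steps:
l(F, N) = -N/9 + F**2/9 (l(F, N) = (F*F - N)/9 = (F**2 - N)/9 = -N/9 + F**2/9)
G(B) = -5 + B
(G(6) - 1*0)*l(8, 36) = ((-5 + 6) - 1*0)*(-1/9*36 + (1/9)*8**2) = (1 + 0)*(-4 + (1/9)*64) = 1*(-4 + 64/9) = 1*(28/9) = 28/9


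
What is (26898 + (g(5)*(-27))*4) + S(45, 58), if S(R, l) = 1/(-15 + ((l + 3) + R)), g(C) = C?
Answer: 2398579/91 ≈ 26358.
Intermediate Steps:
S(R, l) = 1/(-12 + R + l) (S(R, l) = 1/(-15 + ((3 + l) + R)) = 1/(-15 + (3 + R + l)) = 1/(-12 + R + l))
(26898 + (g(5)*(-27))*4) + S(45, 58) = (26898 + (5*(-27))*4) + 1/(-12 + 45 + 58) = (26898 - 135*4) + 1/91 = (26898 - 540) + 1/91 = 26358 + 1/91 = 2398579/91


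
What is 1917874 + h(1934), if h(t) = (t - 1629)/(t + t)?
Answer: 7418336937/3868 ≈ 1.9179e+6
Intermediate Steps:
h(t) = (-1629 + t)/(2*t) (h(t) = (-1629 + t)/((2*t)) = (-1629 + t)*(1/(2*t)) = (-1629 + t)/(2*t))
1917874 + h(1934) = 1917874 + (½)*(-1629 + 1934)/1934 = 1917874 + (½)*(1/1934)*305 = 1917874 + 305/3868 = 7418336937/3868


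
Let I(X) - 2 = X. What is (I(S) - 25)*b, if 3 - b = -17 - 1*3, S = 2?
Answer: -483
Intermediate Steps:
I(X) = 2 + X
b = 23 (b = 3 - (-17 - 1*3) = 3 - (-17 - 3) = 3 - 1*(-20) = 3 + 20 = 23)
(I(S) - 25)*b = ((2 + 2) - 25)*23 = (4 - 25)*23 = -21*23 = -483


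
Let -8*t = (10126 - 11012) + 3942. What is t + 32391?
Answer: 32009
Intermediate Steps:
t = -382 (t = -((10126 - 11012) + 3942)/8 = -(-886 + 3942)/8 = -⅛*3056 = -382)
t + 32391 = -382 + 32391 = 32009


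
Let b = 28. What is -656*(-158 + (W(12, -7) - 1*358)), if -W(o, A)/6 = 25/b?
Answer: 2394072/7 ≈ 3.4201e+5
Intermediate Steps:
W(o, A) = -75/14 (W(o, A) = -150/28 = -6*25/28 = -75/14)
-656*(-158 + (W(12, -7) - 1*358)) = -656*(-158 + (-75/14 - 1*358)) = -656*(-158 + (-75/14 - 358)) = -656*(-158 - 5087/14) = -656*(-7299/14) = 2394072/7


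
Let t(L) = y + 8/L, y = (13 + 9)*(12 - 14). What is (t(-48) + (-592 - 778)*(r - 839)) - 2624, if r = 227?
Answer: 5014631/6 ≈ 8.3577e+5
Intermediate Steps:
y = -44 (y = 22*(-2) = -44)
t(L) = -44 + 8/L
(t(-48) + (-592 - 778)*(r - 839)) - 2624 = ((-44 + 8/(-48)) + (-592 - 778)*(227 - 839)) - 2624 = ((-44 + 8*(-1/48)) - 1370*(-612)) - 2624 = ((-44 - 1/6) + 838440) - 2624 = (-265/6 + 838440) - 2624 = 5030375/6 - 2624 = 5014631/6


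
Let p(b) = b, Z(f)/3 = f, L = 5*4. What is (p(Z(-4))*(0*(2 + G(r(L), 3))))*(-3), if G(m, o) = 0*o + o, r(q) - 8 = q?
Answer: 0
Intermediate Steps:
L = 20
r(q) = 8 + q
Z(f) = 3*f
G(m, o) = o (G(m, o) = 0 + o = o)
(p(Z(-4))*(0*(2 + G(r(L), 3))))*(-3) = ((3*(-4))*(0*(2 + 3)))*(-3) = -0*5*(-3) = -12*0*(-3) = 0*(-3) = 0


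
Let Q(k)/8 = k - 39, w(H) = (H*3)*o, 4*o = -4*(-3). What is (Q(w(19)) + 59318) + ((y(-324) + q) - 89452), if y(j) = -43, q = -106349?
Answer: -135470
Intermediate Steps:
o = 3 (o = (-4*(-3))/4 = (¼)*12 = 3)
w(H) = 9*H (w(H) = (H*3)*3 = (3*H)*3 = 9*H)
Q(k) = -312 + 8*k (Q(k) = 8*(k - 39) = 8*(-39 + k) = -312 + 8*k)
(Q(w(19)) + 59318) + ((y(-324) + q) - 89452) = ((-312 + 8*(9*19)) + 59318) + ((-43 - 106349) - 89452) = ((-312 + 8*171) + 59318) + (-106392 - 89452) = ((-312 + 1368) + 59318) - 195844 = (1056 + 59318) - 195844 = 60374 - 195844 = -135470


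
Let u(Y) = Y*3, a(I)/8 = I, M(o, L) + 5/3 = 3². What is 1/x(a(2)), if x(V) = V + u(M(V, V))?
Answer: 1/38 ≈ 0.026316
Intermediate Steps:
M(o, L) = 22/3 (M(o, L) = -5/3 + 3² = -5/3 + 9 = 22/3)
a(I) = 8*I
u(Y) = 3*Y
x(V) = 22 + V (x(V) = V + 3*(22/3) = V + 22 = 22 + V)
1/x(a(2)) = 1/(22 + 8*2) = 1/(22 + 16) = 1/38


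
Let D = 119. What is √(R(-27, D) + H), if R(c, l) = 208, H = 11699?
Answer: 63*√3 ≈ 109.12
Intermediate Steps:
√(R(-27, D) + H) = √(208 + 11699) = √11907 = 63*√3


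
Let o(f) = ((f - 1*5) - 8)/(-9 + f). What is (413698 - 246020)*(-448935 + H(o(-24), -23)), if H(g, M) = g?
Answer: -2484119052604/33 ≈ -7.5276e+10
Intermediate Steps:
o(f) = (-13 + f)/(-9 + f) (o(f) = ((f - 5) - 8)/(-9 + f) = ((-5 + f) - 8)/(-9 + f) = (-13 + f)/(-9 + f))
(413698 - 246020)*(-448935 + H(o(-24), -23)) = (413698 - 246020)*(-448935 + (-13 - 24)/(-9 - 24)) = 167678*(-448935 - 37/(-33)) = 167678*(-448935 - 1/33*(-37)) = 167678*(-448935 + 37/33) = 167678*(-14814818/33) = -2484119052604/33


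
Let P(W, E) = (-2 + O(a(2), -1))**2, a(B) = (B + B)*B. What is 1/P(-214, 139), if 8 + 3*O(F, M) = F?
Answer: 1/4 ≈ 0.25000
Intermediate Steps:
a(B) = 2*B**2 (a(B) = (2*B)*B = 2*B**2)
O(F, M) = -8/3 + F/3
P(W, E) = 4 (P(W, E) = (-2 + (-8/3 + (2*2**2)/3))**2 = (-2 + (-8/3 + (2*4)/3))**2 = (-2 + (-8/3 + (1/3)*8))**2 = (-2 + (-8/3 + 8/3))**2 = (-2 + 0)**2 = (-2)**2 = 4)
1/P(-214, 139) = 1/4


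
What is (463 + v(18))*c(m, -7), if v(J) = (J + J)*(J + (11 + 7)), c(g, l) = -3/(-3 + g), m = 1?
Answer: 5277/2 ≈ 2638.5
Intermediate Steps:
c(g, l) = -3/(-3 + g)
v(J) = 2*J*(18 + J) (v(J) = (2*J)*(J + 18) = (2*J)*(18 + J) = 2*J*(18 + J))
(463 + v(18))*c(m, -7) = (463 + 2*18*(18 + 18))*(-3/(-3 + 1)) = (463 + 2*18*36)*(-3/(-2)) = (463 + 1296)*(-3*(-½)) = 1759*(3/2) = 5277/2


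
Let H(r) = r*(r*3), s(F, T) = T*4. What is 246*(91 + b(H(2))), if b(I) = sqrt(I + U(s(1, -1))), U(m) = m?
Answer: 22386 + 492*sqrt(2) ≈ 23082.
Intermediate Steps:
s(F, T) = 4*T
H(r) = 3*r**2 (H(r) = r*(3*r) = 3*r**2)
b(I) = sqrt(-4 + I) (b(I) = sqrt(I + 4*(-1)) = sqrt(I - 4) = sqrt(-4 + I))
246*(91 + b(H(2))) = 246*(91 + sqrt(-4 + 3*2**2)) = 246*(91 + sqrt(-4 + 3*4)) = 246*(91 + sqrt(-4 + 12)) = 246*(91 + sqrt(8)) = 246*(91 + 2*sqrt(2)) = 22386 + 492*sqrt(2)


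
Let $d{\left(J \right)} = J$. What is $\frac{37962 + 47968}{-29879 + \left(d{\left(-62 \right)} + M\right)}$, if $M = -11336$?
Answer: $- \frac{85930}{41277} \approx -2.0818$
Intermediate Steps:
$\frac{37962 + 47968}{-29879 + \left(d{\left(-62 \right)} + M\right)} = \frac{37962 + 47968}{-29879 - 11398} = \frac{85930}{-29879 - 11398} = \frac{85930}{-41277} = 85930 \left(- \frac{1}{41277}\right) = - \frac{85930}{41277}$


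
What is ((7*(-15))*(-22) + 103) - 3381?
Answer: -968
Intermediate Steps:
((7*(-15))*(-22) + 103) - 3381 = (-105*(-22) + 103) - 3381 = (2310 + 103) - 3381 = 2413 - 3381 = -968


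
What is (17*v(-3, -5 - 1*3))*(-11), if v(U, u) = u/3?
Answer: 1496/3 ≈ 498.67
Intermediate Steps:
v(U, u) = u/3 (v(U, u) = u*(⅓) = u/3)
(17*v(-3, -5 - 1*3))*(-11) = (17*((-5 - 1*3)/3))*(-11) = (17*((-5 - 3)/3))*(-11) = (17*((⅓)*(-8)))*(-11) = (17*(-8/3))*(-11) = -136/3*(-11) = 1496/3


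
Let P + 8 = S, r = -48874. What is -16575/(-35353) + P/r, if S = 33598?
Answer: -188710360/863921261 ≈ -0.21843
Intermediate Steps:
P = 33590 (P = -8 + 33598 = 33590)
-16575/(-35353) + P/r = -16575/(-35353) + 33590/(-48874) = -16575*(-1/35353) + 33590*(-1/48874) = 16575/35353 - 16795/24437 = -188710360/863921261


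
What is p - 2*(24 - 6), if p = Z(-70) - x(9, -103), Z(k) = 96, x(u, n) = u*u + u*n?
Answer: 906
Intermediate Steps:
x(u, n) = u² + n*u
p = 942 (p = 96 - 9*(-103 + 9) = 96 - 9*(-94) = 96 - 1*(-846) = 96 + 846 = 942)
p - 2*(24 - 6) = 942 - 2*(24 - 6) = 942 - 2*18 = 942 - 1*36 = 942 - 36 = 906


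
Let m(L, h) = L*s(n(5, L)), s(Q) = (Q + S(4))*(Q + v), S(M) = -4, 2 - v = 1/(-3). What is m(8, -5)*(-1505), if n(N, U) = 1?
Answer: 120400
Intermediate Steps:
v = 7/3 (v = 2 - 1/(-3) = 2 - 1*(-⅓) = 2 + ⅓ = 7/3 ≈ 2.3333)
s(Q) = (-4 + Q)*(7/3 + Q) (s(Q) = (Q - 4)*(Q + 7/3) = (-4 + Q)*(7/3 + Q))
m(L, h) = -10*L (m(L, h) = L*(-28/3 + 1² - 5/3*1) = L*(-28/3 + 1 - 5/3) = L*(-10) = -10*L)
m(8, -5)*(-1505) = -10*8*(-1505) = -80*(-1505) = 120400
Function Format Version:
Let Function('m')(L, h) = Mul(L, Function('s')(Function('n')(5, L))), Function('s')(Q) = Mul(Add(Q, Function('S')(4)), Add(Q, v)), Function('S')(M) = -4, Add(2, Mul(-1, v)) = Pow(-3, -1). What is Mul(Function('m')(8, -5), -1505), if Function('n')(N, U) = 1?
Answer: 120400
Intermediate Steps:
v = Rational(7, 3) (v = Add(2, Mul(-1, Pow(-3, -1))) = Add(2, Mul(-1, Rational(-1, 3))) = Add(2, Rational(1, 3)) = Rational(7, 3) ≈ 2.3333)
Function('s')(Q) = Mul(Add(-4, Q), Add(Rational(7, 3), Q)) (Function('s')(Q) = Mul(Add(Q, -4), Add(Q, Rational(7, 3))) = Mul(Add(-4, Q), Add(Rational(7, 3), Q)))
Function('m')(L, h) = Mul(-10, L) (Function('m')(L, h) = Mul(L, Add(Rational(-28, 3), Pow(1, 2), Mul(Rational(-5, 3), 1))) = Mul(L, Add(Rational(-28, 3), 1, Rational(-5, 3))) = Mul(L, -10) = Mul(-10, L))
Mul(Function('m')(8, -5), -1505) = Mul(Mul(-10, 8), -1505) = Mul(-80, -1505) = 120400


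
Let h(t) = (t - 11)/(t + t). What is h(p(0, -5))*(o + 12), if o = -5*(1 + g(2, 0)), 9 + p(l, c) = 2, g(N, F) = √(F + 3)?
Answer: 9 - 45*√3/7 ≈ -2.1346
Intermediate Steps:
g(N, F) = √(3 + F)
p(l, c) = -7 (p(l, c) = -9 + 2 = -7)
h(t) = (-11 + t)/(2*t) (h(t) = (-11 + t)/((2*t)) = (-11 + t)*(1/(2*t)) = (-11 + t)/(2*t))
o = -5 - 5*√3 (o = -5*(1 + √(3 + 0)) = -5*(1 + √3) = -5 - 5*√3 ≈ -13.660)
h(p(0, -5))*(o + 12) = ((½)*(-11 - 7)/(-7))*((-5 - 5*√3) + 12) = ((½)*(-⅐)*(-18))*(7 - 5*√3) = 9*(7 - 5*√3)/7 = 9 - 45*√3/7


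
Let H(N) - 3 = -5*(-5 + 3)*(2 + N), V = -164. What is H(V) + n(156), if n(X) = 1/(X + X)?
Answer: -504503/312 ≈ -1617.0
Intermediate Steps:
n(X) = 1/(2*X)
H(N) = 23 + 10*N (H(N) = 3 - 5*(-5 + 3)*(2 + N) = 3 - (-10)*(2 + N) = 3 - 5*(-4 - 2*N) = 3 + (20 + 10*N) = 23 + 10*N)
H(V) + n(156) = (23 + 10*(-164)) + (½)/156 = (23 - 1640) + (½)*(1/156) = -1617 + 1/312 = -504503/312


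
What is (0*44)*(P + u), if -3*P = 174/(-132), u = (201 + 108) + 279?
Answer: 0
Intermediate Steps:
u = 588 (u = 309 + 279 = 588)
P = 29/66 (P = -58/(-132) = -58*(-1)/132 = -⅓*(-29/22) = 29/66 ≈ 0.43939)
(0*44)*(P + u) = (0*44)*(29/66 + 588) = 0*(38837/66) = 0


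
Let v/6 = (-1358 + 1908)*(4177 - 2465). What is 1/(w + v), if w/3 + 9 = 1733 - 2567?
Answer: 1/5647071 ≈ 1.7708e-7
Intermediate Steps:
w = -2529 (w = -27 + 3*(1733 - 2567) = -27 + 3*(-834) = -27 - 2502 = -2529)
v = 5649600 (v = 6*((-1358 + 1908)*(4177 - 2465)) = 6*(550*1712) = 6*941600 = 5649600)
1/(w + v) = 1/(-2529 + 5649600) = 1/5647071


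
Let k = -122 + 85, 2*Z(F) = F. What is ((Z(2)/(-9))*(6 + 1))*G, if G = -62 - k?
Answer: 175/9 ≈ 19.444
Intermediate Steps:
Z(F) = F/2
k = -37
G = -25 (G = -62 - 1*(-37) = -62 + 37 = -25)
((Z(2)/(-9))*(6 + 1))*G = ((((½)*2)/(-9))*(6 + 1))*(-25) = ((1*(-⅑))*7)*(-25) = -⅑*7*(-25) = -7/9*(-25) = 175/9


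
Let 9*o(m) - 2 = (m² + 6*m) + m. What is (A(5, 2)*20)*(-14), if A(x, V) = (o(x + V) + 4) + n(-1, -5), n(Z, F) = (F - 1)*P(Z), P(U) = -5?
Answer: -113680/9 ≈ -12631.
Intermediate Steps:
o(m) = 2/9 + m²/9 + 7*m/9 (o(m) = 2/9 + ((m² + 6*m) + m)/9 = 2/9 + (m² + 7*m)/9 = 2/9 + (m²/9 + 7*m/9) = 2/9 + m²/9 + 7*m/9)
n(Z, F) = 5 - 5*F (n(Z, F) = (F - 1)*(-5) = (-1 + F)*(-5) = 5 - 5*F)
A(x, V) = 308/9 + (V + x)²/9 + 7*V/9 + 7*x/9 (A(x, V) = ((2/9 + (x + V)²/9 + 7*(x + V)/9) + 4) + (5 - 5*(-5)) = ((2/9 + (V + x)²/9 + 7*(V + x)/9) + 4) + (5 + 25) = ((2/9 + (V + x)²/9 + (7*V/9 + 7*x/9)) + 4) + 30 = ((2/9 + (V + x)²/9 + 7*V/9 + 7*x/9) + 4) + 30 = (38/9 + (V + x)²/9 + 7*V/9 + 7*x/9) + 30 = 308/9 + (V + x)²/9 + 7*V/9 + 7*x/9)
(A(5, 2)*20)*(-14) = ((308/9 + (2 + 5)²/9 + (7/9)*2 + (7/9)*5)*20)*(-14) = ((308/9 + (⅑)*7² + 14/9 + 35/9)*20)*(-14) = ((308/9 + (⅑)*49 + 14/9 + 35/9)*20)*(-14) = ((308/9 + 49/9 + 14/9 + 35/9)*20)*(-14) = ((406/9)*20)*(-14) = (8120/9)*(-14) = -113680/9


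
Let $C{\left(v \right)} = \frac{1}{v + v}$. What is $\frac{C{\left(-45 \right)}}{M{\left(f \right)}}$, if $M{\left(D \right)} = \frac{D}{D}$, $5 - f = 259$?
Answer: $- \frac{1}{90} \approx -0.011111$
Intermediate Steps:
$f = -254$ ($f = 5 - 259 = -254$)
$C{\left(v \right)} = \frac{1}{2 v}$
$M{\left(D \right)} = 1$
$\frac{C{\left(-45 \right)}}{M{\left(f \right)}} = \frac{\frac{1}{2} \frac{1}{-45}}{1} = \frac{1}{2} \left(- \frac{1}{45}\right) 1 = \left(- \frac{1}{90}\right) 1 = - \frac{1}{90}$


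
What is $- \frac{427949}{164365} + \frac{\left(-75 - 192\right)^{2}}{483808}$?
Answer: $- \frac{195327733307}{79521101920} \approx -2.4563$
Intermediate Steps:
$- \frac{427949}{164365} + \frac{\left(-75 - 192\right)^{2}}{483808} = \left(-427949\right) \frac{1}{164365} + \left(-75 - 192\right)^{2} \cdot \frac{1}{483808} = - \frac{427949}{164365} + \left(-267\right)^{2} \cdot \frac{1}{483808} = - \frac{427949}{164365} + 71289 \cdot \frac{1}{483808} = - \frac{427949}{164365} + \frac{71289}{483808} = - \frac{195327733307}{79521101920}$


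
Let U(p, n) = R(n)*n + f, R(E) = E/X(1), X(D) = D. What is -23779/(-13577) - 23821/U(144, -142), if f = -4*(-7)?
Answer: 156727851/274146784 ≈ 0.57169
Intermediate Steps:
f = 28
R(E) = E (R(E) = E/1 = E*1 = E)
U(p, n) = 28 + n² (U(p, n) = n*n + 28 = n² + 28 = 28 + n²)
-23779/(-13577) - 23821/U(144, -142) = -23779/(-13577) - 23821/(28 + (-142)²) = -23779*(-1/13577) - 23821/(28 + 20164) = 23779/13577 - 23821/20192 = 156727851/274146784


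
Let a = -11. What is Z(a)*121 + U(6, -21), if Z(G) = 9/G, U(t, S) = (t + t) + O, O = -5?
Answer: -92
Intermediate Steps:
U(t, S) = -5 + 2*t (U(t, S) = (t + t) - 5 = 2*t - 5 = -5 + 2*t)
Z(a)*121 + U(6, -21) = (9/(-11))*121 + (-5 + 2*6) = (9*(-1/11))*121 + (-5 + 12) = -9/11*121 + 7 = -99 + 7 = -92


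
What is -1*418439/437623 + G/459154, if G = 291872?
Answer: -32199020175/100468175471 ≈ -0.32049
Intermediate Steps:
-1*418439/437623 + G/459154 = -1*418439/437623 + 291872/459154 = -418439*1/437623 + 291872*(1/459154) = -418439/437623 + 145936/229577 = -32199020175/100468175471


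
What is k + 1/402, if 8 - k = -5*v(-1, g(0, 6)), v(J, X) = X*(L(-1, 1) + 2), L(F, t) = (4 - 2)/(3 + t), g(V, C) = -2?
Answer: -6833/402 ≈ -16.997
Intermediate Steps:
L(F, t) = 2/(3 + t)
v(J, X) = 5*X/2 (v(J, X) = X*(2/(3 + 1) + 2) = X*(2/4 + 2) = X*(2*(¼) + 2) = X*(½ + 2) = X*(5/2) = 5*X/2)
k = -17 (k = 8 - (-5)*(5/2)*(-2) = 8 - (-5)*(-5) = 8 - 1*25 = 8 - 25 = -17)
k + 1/402 = -17 + 1/402 = -6833/402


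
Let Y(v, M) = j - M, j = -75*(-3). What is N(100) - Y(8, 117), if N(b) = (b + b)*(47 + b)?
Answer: 29292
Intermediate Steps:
N(b) = 2*b*(47 + b) (N(b) = (2*b)*(47 + b) = 2*b*(47 + b))
j = 225
Y(v, M) = 225 - M
N(100) - Y(8, 117) = 2*100*(47 + 100) - (225 - 1*117) = 2*100*147 - (225 - 117) = 29400 - 1*108 = 29400 - 108 = 29292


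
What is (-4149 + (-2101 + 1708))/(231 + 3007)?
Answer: -2271/1619 ≈ -1.4027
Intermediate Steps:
(-4149 + (-2101 + 1708))/(231 + 3007) = (-4149 - 393)/3238 = -4542*1/3238 = -2271/1619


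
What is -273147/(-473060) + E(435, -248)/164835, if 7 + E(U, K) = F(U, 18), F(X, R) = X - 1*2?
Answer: 430721041/742636620 ≈ 0.57999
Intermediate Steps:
F(X, R) = -2 + X (F(X, R) = X - 2 = -2 + X)
E(U, K) = -9 + U (E(U, K) = -7 + (-2 + U) = -9 + U)
-273147/(-473060) + E(435, -248)/164835 = -273147/(-473060) + (-9 + 435)/164835 = -273147*(-1/473060) + 426*(1/164835) = 39021/67580 + 142/54945 = 430721041/742636620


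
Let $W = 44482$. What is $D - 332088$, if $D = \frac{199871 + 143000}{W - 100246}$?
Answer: $- \frac{18518898103}{55764} \approx -3.3209 \cdot 10^{5}$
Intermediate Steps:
$D = - \frac{342871}{55764}$ ($D = \frac{199871 + 143000}{44482 - 100246} = \frac{342871}{-55764} = 342871 \left(- \frac{1}{55764}\right) = - \frac{342871}{55764} \approx -6.1486$)
$D - 332088 = - \frac{342871}{55764} - 332088 = - \frac{18518898103}{55764}$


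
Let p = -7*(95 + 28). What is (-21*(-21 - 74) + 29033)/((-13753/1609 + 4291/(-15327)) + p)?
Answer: -765185945004/21450940573 ≈ -35.671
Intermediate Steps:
p = -861 (p = -7*123 = -861)
(-21*(-21 - 74) + 29033)/((-13753/1609 + 4291/(-15327)) + p) = (-21*(-21 - 74) + 29033)/((-13753/1609 + 4291/(-15327)) - 861) = (-21*(-95) + 29033)/((-13753*1/1609 + 4291*(-1/15327)) - 861) = (1995 + 29033)/((-13753/1609 - 4291/15327) - 861) = 31028/(-217696450/24661143 - 861) = 31028/(-21450940573/24661143) = 31028*(-24661143/21450940573) = -765185945004/21450940573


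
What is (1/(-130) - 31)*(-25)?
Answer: 20155/26 ≈ 775.19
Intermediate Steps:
(1/(-130) - 31)*(-25) = (-1/130 - 31)*(-25) = -4031/130*(-25) = 20155/26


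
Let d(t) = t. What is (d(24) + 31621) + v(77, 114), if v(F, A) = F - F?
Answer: 31645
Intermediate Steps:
v(F, A) = 0
(d(24) + 31621) + v(77, 114) = (24 + 31621) + 0 = 31645 + 0 = 31645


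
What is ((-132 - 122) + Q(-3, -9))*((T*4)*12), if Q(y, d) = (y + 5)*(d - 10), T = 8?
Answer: -112128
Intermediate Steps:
Q(y, d) = (-10 + d)*(5 + y) (Q(y, d) = (5 + y)*(-10 + d) = (-10 + d)*(5 + y))
((-132 - 122) + Q(-3, -9))*((T*4)*12) = ((-132 - 122) + (-50 - 10*(-3) + 5*(-9) - 9*(-3)))*((8*4)*12) = (-254 + (-50 + 30 - 45 + 27))*(32*12) = (-254 - 38)*384 = -292*384 = -112128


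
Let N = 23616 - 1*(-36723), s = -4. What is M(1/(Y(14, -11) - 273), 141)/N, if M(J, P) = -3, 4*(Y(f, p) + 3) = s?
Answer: -1/20113 ≈ -4.9719e-5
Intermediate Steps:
Y(f, p) = -4 (Y(f, p) = -3 + (1/4)*(-4) = -3 - 1 = -4)
N = 60339 (N = 23616 + 36723 = 60339)
M(1/(Y(14, -11) - 273), 141)/N = -3/60339 = -3*1/60339 = -1/20113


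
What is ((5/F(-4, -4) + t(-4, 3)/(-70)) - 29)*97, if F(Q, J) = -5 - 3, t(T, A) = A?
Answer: -805779/280 ≈ -2877.8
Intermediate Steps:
F(Q, J) = -8
((5/F(-4, -4) + t(-4, 3)/(-70)) - 29)*97 = ((5/(-8) + 3/(-70)) - 29)*97 = ((5*(-1/8) + 3*(-1/70)) - 29)*97 = ((-5/8 - 3/70) - 29)*97 = (-187/280 - 29)*97 = -8307/280*97 = -805779/280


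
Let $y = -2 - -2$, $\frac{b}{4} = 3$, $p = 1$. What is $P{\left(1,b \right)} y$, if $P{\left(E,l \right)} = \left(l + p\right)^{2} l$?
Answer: $0$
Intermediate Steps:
$b = 12$ ($b = 4 \cdot 3 = 12$)
$y = 0$ ($y = -2 + 2 = 0$)
$P{\left(E,l \right)} = l \left(1 + l\right)^{2}$ ($P{\left(E,l \right)} = \left(l + 1\right)^{2} l = \left(1 + l\right)^{2} l = l \left(1 + l\right)^{2}$)
$P{\left(1,b \right)} y = 12 \left(1 + 12\right)^{2} \cdot 0 = 12 \cdot 13^{2} \cdot 0 = 12 \cdot 169 \cdot 0 = 2028 \cdot 0 = 0$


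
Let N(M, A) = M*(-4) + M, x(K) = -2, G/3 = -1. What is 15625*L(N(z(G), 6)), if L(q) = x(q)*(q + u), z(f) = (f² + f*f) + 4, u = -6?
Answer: 2250000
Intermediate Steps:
G = -3 (G = 3*(-1) = -3)
z(f) = 4 + 2*f² (z(f) = (f² + f²) + 4 = 2*f² + 4 = 4 + 2*f²)
N(M, A) = -3*M (N(M, A) = -4*M + M = -3*M)
L(q) = 12 - 2*q (L(q) = -2*(q - 6) = -2*(-6 + q) = 12 - 2*q)
15625*L(N(z(G), 6)) = 15625*(12 - (-6)*(4 + 2*(-3)²)) = 15625*(12 - (-6)*(4 + 2*9)) = 15625*(12 - (-6)*(4 + 18)) = 15625*(12 - (-6)*22) = 15625*(12 - 2*(-66)) = 15625*(12 + 132) = 15625*144 = 2250000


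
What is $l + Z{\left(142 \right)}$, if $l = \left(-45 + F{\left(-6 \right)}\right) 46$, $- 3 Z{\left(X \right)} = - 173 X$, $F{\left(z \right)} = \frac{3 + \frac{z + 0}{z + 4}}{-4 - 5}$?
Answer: $6088$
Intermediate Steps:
$F{\left(z \right)} = - \frac{1}{3} - \frac{z}{9 \left(4 + z\right)}$ ($F{\left(z \right)} = \frac{3 + \frac{z}{4 + z}}{-9} = \left(3 + \frac{z}{4 + z}\right) \left(- \frac{1}{9}\right) = - \frac{1}{3} - \frac{z}{9 \left(4 + z\right)}$)
$Z{\left(X \right)} = \frac{173 X}{3}$ ($Z{\left(X \right)} = - \frac{\left(-173\right) X}{3} = \frac{173 X}{3}$)
$l = - \frac{6302}{3}$ ($l = \left(-45 + \frac{4 \left(-3 - -6\right)}{9 \left(4 - 6\right)}\right) 46 = \left(-45 + \frac{4 \left(-3 + 6\right)}{9 \left(-2\right)}\right) 46 = \left(-45 + \frac{4}{9} \left(- \frac{1}{2}\right) 3\right) 46 = \left(-45 - \frac{2}{3}\right) 46 = \left(- \frac{137}{3}\right) 46 = - \frac{6302}{3} \approx -2100.7$)
$l + Z{\left(142 \right)} = - \frac{6302}{3} + \frac{173}{3} \cdot 142 = - \frac{6302}{3} + \frac{24566}{3} = 6088$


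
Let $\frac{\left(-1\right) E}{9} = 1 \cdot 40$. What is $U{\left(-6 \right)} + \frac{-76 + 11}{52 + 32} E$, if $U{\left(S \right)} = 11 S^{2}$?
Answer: $\frac{4722}{7} \approx 674.57$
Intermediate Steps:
$E = -360$ ($E = - 9 \cdot 1 \cdot 40 = \left(-9\right) 40 = -360$)
$U{\left(-6 \right)} + \frac{-76 + 11}{52 + 32} E = 11 \left(-6\right)^{2} + \frac{-76 + 11}{52 + 32} \left(-360\right) = 11 \cdot 36 + - \frac{65}{84} \left(-360\right) = 396 + \left(-65\right) \frac{1}{84} \left(-360\right) = 396 - - \frac{1950}{7} = 396 + \frac{1950}{7} = \frac{4722}{7}$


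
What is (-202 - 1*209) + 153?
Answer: -258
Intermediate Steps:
(-202 - 1*209) + 153 = (-202 - 209) + 153 = -411 + 153 = -258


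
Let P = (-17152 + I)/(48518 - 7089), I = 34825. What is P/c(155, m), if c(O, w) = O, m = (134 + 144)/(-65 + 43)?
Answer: 17673/6421495 ≈ 0.0027522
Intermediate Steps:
m = -139/11 (m = 278/(-22) = 278*(-1/22) = -139/11 ≈ -12.636)
P = 17673/41429 (P = (-17152 + 34825)/(48518 - 7089) = 17673/41429 ≈ 0.42659)
P/c(155, m) = (17673/41429)/155 = (17673/41429)*(1/155) = 17673/6421495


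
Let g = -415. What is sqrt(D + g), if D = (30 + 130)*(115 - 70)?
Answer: sqrt(6785) ≈ 82.371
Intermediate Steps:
D = 7200 (D = 160*45 = 7200)
sqrt(D + g) = sqrt(7200 - 415) = sqrt(6785)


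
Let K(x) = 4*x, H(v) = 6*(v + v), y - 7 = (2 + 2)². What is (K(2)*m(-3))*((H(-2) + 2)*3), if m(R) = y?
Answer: -12144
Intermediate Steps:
y = 23 (y = 7 + (2 + 2)² = 7 + 4² = 7 + 16 = 23)
m(R) = 23
H(v) = 12*v (H(v) = 6*(2*v) = 12*v)
(K(2)*m(-3))*((H(-2) + 2)*3) = ((4*2)*23)*((12*(-2) + 2)*3) = (8*23)*((-24 + 2)*3) = 184*(-22*3) = 184*(-66) = -12144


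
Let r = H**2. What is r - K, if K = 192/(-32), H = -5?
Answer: 31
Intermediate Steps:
K = -6 (K = 192*(-1/32) = -6)
r = 25 (r = (-5)**2 = 25)
r - K = 25 - 1*(-6) = 25 + 6 = 31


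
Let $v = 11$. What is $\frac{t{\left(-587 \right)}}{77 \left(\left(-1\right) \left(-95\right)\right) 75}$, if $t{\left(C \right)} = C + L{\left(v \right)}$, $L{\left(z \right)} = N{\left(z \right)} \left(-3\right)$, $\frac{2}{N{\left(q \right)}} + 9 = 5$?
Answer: $- \frac{1171}{1097250} \approx -0.0010672$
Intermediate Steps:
$N{\left(q \right)} = - \frac{1}{2}$ ($N{\left(q \right)} = \frac{2}{-9 + 5} = \frac{2}{-4} = 2 \left(- \frac{1}{4}\right) = - \frac{1}{2}$)
$L{\left(z \right)} = \frac{3}{2}$ ($L{\left(z \right)} = \left(- \frac{1}{2}\right) \left(-3\right) = \frac{3}{2}$)
$t{\left(C \right)} = \frac{3}{2} + C$ ($t{\left(C \right)} = C + \frac{3}{2} = \frac{3}{2} + C$)
$\frac{t{\left(-587 \right)}}{77 \left(\left(-1\right) \left(-95\right)\right) 75} = \frac{\frac{3}{2} - 587}{77 \left(\left(-1\right) \left(-95\right)\right) 75} = - \frac{1171}{2 \cdot 77 \cdot 95 \cdot 75} = - \frac{1171}{2 \cdot 7315 \cdot 75} = - \frac{1171}{2 \cdot 548625} = \left(- \frac{1171}{2}\right) \frac{1}{548625} = - \frac{1171}{1097250}$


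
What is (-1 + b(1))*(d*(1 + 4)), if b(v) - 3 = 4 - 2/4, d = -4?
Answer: -110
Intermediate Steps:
b(v) = 13/2 (b(v) = 3 + (4 - 2/4) = 3 + (4 - 2*1/4) = 3 + (4 - 1/2) = 3 + 7/2 = 13/2)
(-1 + b(1))*(d*(1 + 4)) = (-1 + 13/2)*(-4*(1 + 4)) = 11*(-4*5)/2 = (11/2)*(-20) = -110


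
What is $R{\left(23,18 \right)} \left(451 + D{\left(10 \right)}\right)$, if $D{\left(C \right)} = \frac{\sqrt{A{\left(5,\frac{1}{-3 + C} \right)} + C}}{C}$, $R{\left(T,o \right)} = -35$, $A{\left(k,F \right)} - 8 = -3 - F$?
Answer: $-15785 - \sqrt{182} \approx -15798.0$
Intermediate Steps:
$A{\left(k,F \right)} = 5 - F$ ($A{\left(k,F \right)} = 8 - \left(3 + F\right) = 5 - F$)
$D{\left(C \right)} = \frac{\sqrt{5 + C - \frac{1}{-3 + C}}}{C}$ ($D{\left(C \right)} = \frac{\sqrt{\left(5 - \frac{1}{-3 + C}\right) + C}}{C} = \frac{\sqrt{5 + C - \frac{1}{-3 + C}}}{C}$)
$R{\left(23,18 \right)} \left(451 + D{\left(10 \right)}\right) = - 35 \left(451 + \frac{\sqrt{\frac{-16 + 10^{2} + 2 \cdot 10}{-3 + 10}}}{10}\right) = - 35 \left(451 + \frac{\sqrt{\frac{-16 + 100 + 20}{7}}}{10}\right) = - 35 \left(451 + \frac{\sqrt{\frac{1}{7} \cdot 104}}{10}\right) = - 35 \left(451 + \frac{\sqrt{\frac{104}{7}}}{10}\right) = - 35 \left(451 + \frac{\frac{2}{7} \sqrt{182}}{10}\right) = - 35 \left(451 + \frac{\sqrt{182}}{35}\right) = -15785 - \sqrt{182}$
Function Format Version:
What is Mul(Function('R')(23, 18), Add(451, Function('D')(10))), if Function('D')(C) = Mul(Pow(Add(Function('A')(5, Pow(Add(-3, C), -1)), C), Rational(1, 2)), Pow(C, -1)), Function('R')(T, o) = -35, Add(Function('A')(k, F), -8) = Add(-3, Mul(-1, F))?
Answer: Add(-15785, Mul(-1, Pow(182, Rational(1, 2)))) ≈ -15798.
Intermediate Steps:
Function('A')(k, F) = Add(5, Mul(-1, F)) (Function('A')(k, F) = Add(8, Add(-3, Mul(-1, F))) = Add(5, Mul(-1, F)))
Function('D')(C) = Mul(Pow(C, -1), Pow(Add(5, C, Mul(-1, Pow(Add(-3, C), -1))), Rational(1, 2))) (Function('D')(C) = Mul(Pow(Add(Add(5, Mul(-1, Pow(Add(-3, C), -1))), C), Rational(1, 2)), Pow(C, -1)) = Mul(Pow(Add(5, C, Mul(-1, Pow(Add(-3, C), -1))), Rational(1, 2)), Pow(C, -1)) = Mul(Pow(C, -1), Pow(Add(5, C, Mul(-1, Pow(Add(-3, C), -1))), Rational(1, 2))))
Mul(Function('R')(23, 18), Add(451, Function('D')(10))) = Mul(-35, Add(451, Mul(Pow(10, -1), Pow(Mul(Pow(Add(-3, 10), -1), Add(-16, Pow(10, 2), Mul(2, 10))), Rational(1, 2))))) = Mul(-35, Add(451, Mul(Rational(1, 10), Pow(Mul(Pow(7, -1), Add(-16, 100, 20)), Rational(1, 2))))) = Mul(-35, Add(451, Mul(Rational(1, 10), Pow(Mul(Rational(1, 7), 104), Rational(1, 2))))) = Mul(-35, Add(451, Mul(Rational(1, 10), Pow(Rational(104, 7), Rational(1, 2))))) = Mul(-35, Add(451, Mul(Rational(1, 10), Mul(Rational(2, 7), Pow(182, Rational(1, 2)))))) = Mul(-35, Add(451, Mul(Rational(1, 35), Pow(182, Rational(1, 2))))) = Add(-15785, Mul(-1, Pow(182, Rational(1, 2))))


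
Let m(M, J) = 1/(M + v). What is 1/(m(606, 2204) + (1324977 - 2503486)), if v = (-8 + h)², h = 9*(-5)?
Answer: -3415/4024608234 ≈ -8.4853e-7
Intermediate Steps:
h = -45
v = 2809 (v = (-8 - 45)² = (-53)² = 2809)
m(M, J) = 1/(2809 + M) (m(M, J) = 1/(M + 2809) = 1/(2809 + M))
1/(m(606, 2204) + (1324977 - 2503486)) = 1/(1/(2809 + 606) + (1324977 - 2503486)) = 1/(1/3415 - 1178509) = 1/(-4024608234/3415) = -3415/4024608234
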